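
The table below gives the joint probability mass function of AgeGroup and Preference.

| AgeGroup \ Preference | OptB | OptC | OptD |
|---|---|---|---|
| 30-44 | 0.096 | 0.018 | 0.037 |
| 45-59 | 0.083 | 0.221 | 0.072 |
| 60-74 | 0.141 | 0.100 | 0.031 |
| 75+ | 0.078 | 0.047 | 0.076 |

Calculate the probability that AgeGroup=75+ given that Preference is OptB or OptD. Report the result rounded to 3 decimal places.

0.251

P(Preference=OptB) = 0.096 + 0.083 + 0.141 + 0.078 = 0.398.
P(Preference=OptD) = 0.037 + 0.072 + 0.031 + 0.076 = 0.216.
P(Preference ∈ {OptB, OptD}) = 0.398 + 0.216 = 0.614; P(AgeGroup=75+, Preference ∈ {OptB, OptD}) = 0.078 + 0.076 = 0.154.
P(AgeGroup=75+ | Preference ∈ {OptB, OptD}) = 0.154/0.614 = 0.251.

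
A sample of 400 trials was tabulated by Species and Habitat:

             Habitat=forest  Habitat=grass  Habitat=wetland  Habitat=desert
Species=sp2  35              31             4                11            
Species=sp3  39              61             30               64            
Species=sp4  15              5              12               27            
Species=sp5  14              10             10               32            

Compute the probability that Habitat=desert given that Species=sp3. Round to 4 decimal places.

0.3299

Total with Species=sp3: 39 + 61 + 30 + 64 = 194.
P(Habitat=desert | Species=sp3) = 64/194 = 0.3299.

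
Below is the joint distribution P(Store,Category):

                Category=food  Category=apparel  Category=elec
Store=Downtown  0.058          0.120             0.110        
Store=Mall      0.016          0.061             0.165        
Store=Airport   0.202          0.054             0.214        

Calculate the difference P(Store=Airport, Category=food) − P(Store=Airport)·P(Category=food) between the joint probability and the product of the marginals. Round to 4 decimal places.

0.0723

P(Store=Airport) = 0.202 + 0.054 + 0.214 = 0.470.
P(Category=food) = 0.058 + 0.016 + 0.202 = 0.276.
P(Store=Airport, Category=food) − P(Store=Airport)P(Category=food) = 0.202 − 0.470×0.276 = 0.0723.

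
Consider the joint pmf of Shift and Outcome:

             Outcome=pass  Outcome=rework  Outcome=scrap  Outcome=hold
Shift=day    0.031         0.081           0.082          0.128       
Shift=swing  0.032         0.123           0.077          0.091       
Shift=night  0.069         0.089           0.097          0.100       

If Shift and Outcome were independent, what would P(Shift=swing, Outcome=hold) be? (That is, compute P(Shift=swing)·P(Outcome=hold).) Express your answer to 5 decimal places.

0.10304

P(Shift=swing) = 0.032 + 0.123 + 0.077 + 0.091 = 0.323.
P(Outcome=hold) = 0.128 + 0.091 + 0.100 = 0.319.
Product: 0.323 × 0.319 = 0.10304.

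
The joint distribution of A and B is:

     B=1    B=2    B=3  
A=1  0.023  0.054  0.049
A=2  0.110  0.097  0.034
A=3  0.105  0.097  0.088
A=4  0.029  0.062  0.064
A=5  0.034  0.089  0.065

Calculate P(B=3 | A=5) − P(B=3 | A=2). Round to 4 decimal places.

P(A=5) = 0.034 + 0.089 + 0.065 = 0.188; P(B=3 | A=5) = 0.065/0.188 = 0.34574.
P(A=2) = 0.110 + 0.097 + 0.034 = 0.241; P(B=3 | A=2) = 0.034/0.241 = 0.14108.
Difference = 0.2047.

0.2047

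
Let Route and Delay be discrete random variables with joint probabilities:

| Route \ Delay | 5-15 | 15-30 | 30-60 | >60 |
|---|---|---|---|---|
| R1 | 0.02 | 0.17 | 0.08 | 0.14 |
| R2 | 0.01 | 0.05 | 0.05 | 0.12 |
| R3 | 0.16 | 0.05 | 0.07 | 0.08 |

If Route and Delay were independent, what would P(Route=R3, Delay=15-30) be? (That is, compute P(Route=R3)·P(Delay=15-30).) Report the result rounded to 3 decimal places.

0.097

P(Route=R3) = 0.16 + 0.05 + 0.07 + 0.08 = 0.36.
P(Delay=15-30) = 0.17 + 0.05 + 0.05 = 0.27.
Product: 0.36 × 0.27 = 0.097.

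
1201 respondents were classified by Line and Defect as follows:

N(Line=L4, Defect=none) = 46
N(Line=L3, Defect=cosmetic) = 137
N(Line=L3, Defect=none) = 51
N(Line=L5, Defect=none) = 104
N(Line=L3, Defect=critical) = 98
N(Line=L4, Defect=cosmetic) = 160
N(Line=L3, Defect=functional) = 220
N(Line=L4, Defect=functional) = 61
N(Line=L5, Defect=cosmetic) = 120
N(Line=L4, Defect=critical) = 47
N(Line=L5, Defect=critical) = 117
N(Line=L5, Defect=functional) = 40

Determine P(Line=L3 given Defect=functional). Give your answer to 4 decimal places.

Total with Defect=functional: 220 + 61 + 40 = 321.
P(Line=L3 | Defect=functional) = 220/321 = 0.6854.

0.6854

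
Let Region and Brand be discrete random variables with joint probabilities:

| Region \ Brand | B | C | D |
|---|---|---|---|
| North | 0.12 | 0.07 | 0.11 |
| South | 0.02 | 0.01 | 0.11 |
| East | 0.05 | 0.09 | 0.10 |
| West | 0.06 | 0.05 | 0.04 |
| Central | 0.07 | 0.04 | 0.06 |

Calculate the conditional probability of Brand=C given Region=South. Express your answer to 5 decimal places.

0.07143

P(Region=South) = 0.02 + 0.01 + 0.11 = 0.14.
P(Brand=C | Region=South) = 0.01/0.14 = 0.07143.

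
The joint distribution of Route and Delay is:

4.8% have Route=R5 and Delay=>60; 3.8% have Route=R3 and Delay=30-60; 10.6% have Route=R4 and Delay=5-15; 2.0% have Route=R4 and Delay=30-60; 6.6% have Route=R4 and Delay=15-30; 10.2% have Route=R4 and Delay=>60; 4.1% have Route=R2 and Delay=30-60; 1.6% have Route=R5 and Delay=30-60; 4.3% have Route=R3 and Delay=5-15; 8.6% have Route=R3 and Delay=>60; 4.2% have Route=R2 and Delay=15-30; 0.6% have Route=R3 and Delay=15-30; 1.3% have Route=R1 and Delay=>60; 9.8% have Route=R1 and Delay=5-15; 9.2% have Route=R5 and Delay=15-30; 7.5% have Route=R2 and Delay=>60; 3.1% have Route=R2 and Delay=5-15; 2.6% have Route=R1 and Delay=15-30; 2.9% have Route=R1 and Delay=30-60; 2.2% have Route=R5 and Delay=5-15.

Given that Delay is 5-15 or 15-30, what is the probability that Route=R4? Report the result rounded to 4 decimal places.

0.3233

P(Delay=5-15) = 0.098 + 0.031 + 0.043 + 0.106 + 0.022 = 0.300.
P(Delay=15-30) = 0.026 + 0.042 + 0.006 + 0.066 + 0.092 = 0.232.
P(Delay ∈ {5-15, 15-30}) = 0.300 + 0.232 = 0.532; P(Route=R4, Delay ∈ {5-15, 15-30}) = 0.106 + 0.066 = 0.172.
P(Route=R4 | Delay ∈ {5-15, 15-30}) = 0.172/0.532 = 0.3233.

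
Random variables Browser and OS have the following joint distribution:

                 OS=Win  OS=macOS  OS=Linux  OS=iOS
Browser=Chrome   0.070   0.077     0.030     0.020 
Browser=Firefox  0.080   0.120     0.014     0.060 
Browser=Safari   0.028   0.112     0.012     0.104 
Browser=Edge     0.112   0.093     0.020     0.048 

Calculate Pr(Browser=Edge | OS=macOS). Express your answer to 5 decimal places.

P(OS=macOS) = 0.077 + 0.120 + 0.112 + 0.093 = 0.402.
P(Browser=Edge | OS=macOS) = 0.093/0.402 = 0.23134.

0.23134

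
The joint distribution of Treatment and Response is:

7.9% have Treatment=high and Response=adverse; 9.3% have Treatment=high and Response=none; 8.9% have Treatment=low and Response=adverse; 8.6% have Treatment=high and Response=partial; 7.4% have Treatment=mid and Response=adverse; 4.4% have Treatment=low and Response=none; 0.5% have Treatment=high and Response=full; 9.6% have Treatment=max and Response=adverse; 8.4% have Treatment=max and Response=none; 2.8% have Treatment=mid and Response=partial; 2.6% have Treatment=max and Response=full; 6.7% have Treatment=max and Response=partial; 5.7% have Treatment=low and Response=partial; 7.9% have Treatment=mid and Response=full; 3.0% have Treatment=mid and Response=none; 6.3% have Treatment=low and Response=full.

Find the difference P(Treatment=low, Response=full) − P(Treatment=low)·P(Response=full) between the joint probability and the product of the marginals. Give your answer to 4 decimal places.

0.0192

P(Treatment=low) = 0.044 + 0.057 + 0.063 + 0.089 = 0.253.
P(Response=full) = 0.063 + 0.079 + 0.005 + 0.026 = 0.173.
P(Treatment=low, Response=full) − P(Treatment=low)P(Response=full) = 0.063 − 0.253×0.173 = 0.0192.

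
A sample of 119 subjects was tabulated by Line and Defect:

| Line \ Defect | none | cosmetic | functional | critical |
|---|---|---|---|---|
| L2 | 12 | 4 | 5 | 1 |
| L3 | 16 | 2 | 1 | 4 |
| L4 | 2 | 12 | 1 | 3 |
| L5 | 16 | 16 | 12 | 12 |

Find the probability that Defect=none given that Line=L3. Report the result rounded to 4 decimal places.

0.6957

Total with Line=L3: 16 + 2 + 1 + 4 = 23.
P(Defect=none | Line=L3) = 16/23 = 0.6957.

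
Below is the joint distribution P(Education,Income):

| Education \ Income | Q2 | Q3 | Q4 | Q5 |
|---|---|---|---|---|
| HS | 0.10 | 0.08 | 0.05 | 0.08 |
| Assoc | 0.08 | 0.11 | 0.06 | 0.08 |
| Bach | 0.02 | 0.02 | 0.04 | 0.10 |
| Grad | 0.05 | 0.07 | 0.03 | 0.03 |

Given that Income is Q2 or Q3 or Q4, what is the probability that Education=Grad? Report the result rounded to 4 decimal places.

0.2113

P(Income=Q2) = 0.10 + 0.08 + 0.02 + 0.05 = 0.25.
P(Income=Q3) = 0.08 + 0.11 + 0.02 + 0.07 = 0.28.
P(Income=Q4) = 0.05 + 0.06 + 0.04 + 0.03 = 0.18.
P(Income ∈ {Q2, Q3, Q4}) = 0.25 + 0.28 + 0.18 = 0.71; P(Education=Grad, Income ∈ {Q2, Q3, Q4}) = 0.05 + 0.07 + 0.03 = 0.15.
P(Education=Grad | Income ∈ {Q2, Q3, Q4}) = 0.15/0.71 = 0.2113.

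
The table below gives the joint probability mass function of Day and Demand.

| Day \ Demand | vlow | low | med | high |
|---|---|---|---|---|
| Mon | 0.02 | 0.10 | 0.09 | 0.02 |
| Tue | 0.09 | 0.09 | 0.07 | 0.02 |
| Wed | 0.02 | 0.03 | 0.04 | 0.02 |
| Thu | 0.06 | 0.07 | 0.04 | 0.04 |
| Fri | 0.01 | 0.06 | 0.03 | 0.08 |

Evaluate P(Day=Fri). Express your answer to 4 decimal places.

P(Day=Fri) = 0.01 + 0.06 + 0.03 + 0.08 = 0.18.

0.1800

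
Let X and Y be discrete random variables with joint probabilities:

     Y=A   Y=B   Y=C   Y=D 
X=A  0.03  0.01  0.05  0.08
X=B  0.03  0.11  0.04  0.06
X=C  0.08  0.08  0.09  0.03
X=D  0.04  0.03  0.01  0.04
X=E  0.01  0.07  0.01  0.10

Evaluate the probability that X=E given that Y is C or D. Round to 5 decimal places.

0.21569

P(Y=C) = 0.05 + 0.04 + 0.09 + 0.01 + 0.01 = 0.20.
P(Y=D) = 0.08 + 0.06 + 0.03 + 0.04 + 0.10 = 0.31.
P(Y ∈ {C, D}) = 0.20 + 0.31 = 0.51; P(X=E, Y ∈ {C, D}) = 0.01 + 0.10 = 0.11.
P(X=E | Y ∈ {C, D}) = 0.11/0.51 = 0.21569.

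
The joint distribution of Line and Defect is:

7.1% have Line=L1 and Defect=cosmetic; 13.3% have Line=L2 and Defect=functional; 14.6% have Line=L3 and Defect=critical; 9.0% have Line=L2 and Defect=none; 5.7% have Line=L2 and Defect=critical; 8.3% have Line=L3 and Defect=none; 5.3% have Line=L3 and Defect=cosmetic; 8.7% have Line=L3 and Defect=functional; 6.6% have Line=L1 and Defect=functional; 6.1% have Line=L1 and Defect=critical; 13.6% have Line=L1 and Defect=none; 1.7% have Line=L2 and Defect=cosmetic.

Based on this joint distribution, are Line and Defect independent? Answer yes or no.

P(Line=L3) = 0.369 and P(Defect=critical) = 0.264, so their product is 0.09742, but P(Line=L3, Defect=critical) = 0.146. Since these differ, Line and Defect are not independent.

no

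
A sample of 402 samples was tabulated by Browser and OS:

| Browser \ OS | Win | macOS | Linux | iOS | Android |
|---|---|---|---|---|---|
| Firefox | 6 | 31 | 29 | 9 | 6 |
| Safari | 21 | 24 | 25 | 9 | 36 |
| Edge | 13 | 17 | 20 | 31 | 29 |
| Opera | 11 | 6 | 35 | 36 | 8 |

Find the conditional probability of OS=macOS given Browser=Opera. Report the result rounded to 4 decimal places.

0.0625

Total with Browser=Opera: 11 + 6 + 35 + 36 + 8 = 96.
P(OS=macOS | Browser=Opera) = 6/96 = 0.0625.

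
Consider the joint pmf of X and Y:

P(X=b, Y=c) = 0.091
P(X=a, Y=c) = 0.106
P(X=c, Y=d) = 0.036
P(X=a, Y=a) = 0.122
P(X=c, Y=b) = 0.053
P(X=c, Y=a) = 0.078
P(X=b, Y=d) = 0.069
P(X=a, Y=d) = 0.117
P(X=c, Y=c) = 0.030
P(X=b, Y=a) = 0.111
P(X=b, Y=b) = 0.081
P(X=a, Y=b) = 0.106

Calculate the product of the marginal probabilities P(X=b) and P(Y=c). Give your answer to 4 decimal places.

P(X=b) = 0.111 + 0.081 + 0.091 + 0.069 = 0.352.
P(Y=c) = 0.106 + 0.091 + 0.030 = 0.227.
Product: 0.352 × 0.227 = 0.0799.

0.0799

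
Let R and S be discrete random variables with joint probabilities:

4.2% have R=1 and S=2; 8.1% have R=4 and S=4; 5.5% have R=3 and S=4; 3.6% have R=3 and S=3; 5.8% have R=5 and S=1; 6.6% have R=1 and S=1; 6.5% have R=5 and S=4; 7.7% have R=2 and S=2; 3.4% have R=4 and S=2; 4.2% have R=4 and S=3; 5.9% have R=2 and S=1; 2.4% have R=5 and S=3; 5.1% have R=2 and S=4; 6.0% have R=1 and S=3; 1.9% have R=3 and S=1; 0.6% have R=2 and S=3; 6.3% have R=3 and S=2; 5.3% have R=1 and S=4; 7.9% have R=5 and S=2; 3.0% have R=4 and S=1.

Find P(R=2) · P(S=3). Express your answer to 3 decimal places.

0.032

P(R=2) = 0.059 + 0.077 + 0.006 + 0.051 = 0.193.
P(S=3) = 0.060 + 0.006 + 0.036 + 0.042 + 0.024 = 0.168.
Product: 0.193 × 0.168 = 0.032.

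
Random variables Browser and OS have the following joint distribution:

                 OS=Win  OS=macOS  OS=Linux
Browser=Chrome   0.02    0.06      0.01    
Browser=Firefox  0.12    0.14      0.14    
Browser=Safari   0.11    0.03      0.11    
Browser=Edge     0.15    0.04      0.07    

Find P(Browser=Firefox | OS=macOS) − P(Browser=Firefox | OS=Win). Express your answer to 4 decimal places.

P(OS=macOS) = 0.06 + 0.14 + 0.03 + 0.04 = 0.27; P(Browser=Firefox | OS=macOS) = 0.14/0.27 = 0.51852.
P(OS=Win) = 0.02 + 0.12 + 0.11 + 0.15 = 0.40; P(Browser=Firefox | OS=Win) = 0.12/0.40 = 0.30000.
Difference = 0.2185.

0.2185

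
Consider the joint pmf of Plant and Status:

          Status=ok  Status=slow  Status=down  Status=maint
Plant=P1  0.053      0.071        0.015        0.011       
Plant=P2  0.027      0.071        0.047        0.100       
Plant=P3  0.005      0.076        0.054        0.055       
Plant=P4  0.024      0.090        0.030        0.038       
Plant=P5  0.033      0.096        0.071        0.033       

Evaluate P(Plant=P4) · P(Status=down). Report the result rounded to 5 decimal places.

0.03949

P(Plant=P4) = 0.024 + 0.090 + 0.030 + 0.038 = 0.182.
P(Status=down) = 0.015 + 0.047 + 0.054 + 0.030 + 0.071 = 0.217.
Product: 0.182 × 0.217 = 0.03949.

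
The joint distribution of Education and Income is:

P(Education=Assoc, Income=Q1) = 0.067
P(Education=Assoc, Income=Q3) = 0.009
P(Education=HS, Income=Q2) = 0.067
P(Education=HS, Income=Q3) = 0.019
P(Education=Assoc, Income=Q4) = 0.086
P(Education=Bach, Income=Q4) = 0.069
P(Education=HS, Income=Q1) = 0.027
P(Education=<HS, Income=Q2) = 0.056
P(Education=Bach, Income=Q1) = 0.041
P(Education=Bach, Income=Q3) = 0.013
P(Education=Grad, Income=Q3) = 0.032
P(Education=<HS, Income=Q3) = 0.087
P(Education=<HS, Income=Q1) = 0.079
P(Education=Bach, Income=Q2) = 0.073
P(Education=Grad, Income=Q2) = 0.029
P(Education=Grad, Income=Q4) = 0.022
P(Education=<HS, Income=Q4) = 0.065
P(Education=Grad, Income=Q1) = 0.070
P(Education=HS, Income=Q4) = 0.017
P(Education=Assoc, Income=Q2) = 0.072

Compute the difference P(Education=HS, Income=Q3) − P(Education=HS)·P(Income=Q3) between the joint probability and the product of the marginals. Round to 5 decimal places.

-0.00180

P(Education=HS) = 0.027 + 0.067 + 0.019 + 0.017 = 0.130.
P(Income=Q3) = 0.087 + 0.019 + 0.009 + 0.013 + 0.032 = 0.160.
P(Education=HS, Income=Q3) − P(Education=HS)P(Income=Q3) = 0.019 − 0.130×0.160 = -0.00180.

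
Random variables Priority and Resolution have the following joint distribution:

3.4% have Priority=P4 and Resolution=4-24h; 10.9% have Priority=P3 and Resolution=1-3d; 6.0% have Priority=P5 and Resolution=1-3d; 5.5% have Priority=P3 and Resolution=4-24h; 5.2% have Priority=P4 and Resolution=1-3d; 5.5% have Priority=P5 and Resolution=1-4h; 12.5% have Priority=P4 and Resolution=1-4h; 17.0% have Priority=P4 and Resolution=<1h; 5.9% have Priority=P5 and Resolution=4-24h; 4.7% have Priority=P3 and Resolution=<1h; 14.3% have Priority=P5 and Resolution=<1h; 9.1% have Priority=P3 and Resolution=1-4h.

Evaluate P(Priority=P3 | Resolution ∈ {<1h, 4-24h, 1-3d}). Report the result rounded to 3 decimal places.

0.289

P(Resolution=<1h) = 0.047 + 0.170 + 0.143 = 0.360.
P(Resolution=4-24h) = 0.055 + 0.034 + 0.059 = 0.148.
P(Resolution=1-3d) = 0.109 + 0.052 + 0.060 = 0.221.
P(Resolution ∈ {<1h, 4-24h, 1-3d}) = 0.360 + 0.148 + 0.221 = 0.729; P(Priority=P3, Resolution ∈ {<1h, 4-24h, 1-3d}) = 0.047 + 0.055 + 0.109 = 0.211.
P(Priority=P3 | Resolution ∈ {<1h, 4-24h, 1-3d}) = 0.211/0.729 = 0.289.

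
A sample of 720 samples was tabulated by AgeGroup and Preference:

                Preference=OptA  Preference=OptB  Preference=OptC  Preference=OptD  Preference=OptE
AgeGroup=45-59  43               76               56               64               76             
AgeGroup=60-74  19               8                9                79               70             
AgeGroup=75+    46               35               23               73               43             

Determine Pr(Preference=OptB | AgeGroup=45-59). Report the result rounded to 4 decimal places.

Total with AgeGroup=45-59: 43 + 76 + 56 + 64 + 76 = 315.
P(Preference=OptB | AgeGroup=45-59) = 76/315 = 0.2413.

0.2413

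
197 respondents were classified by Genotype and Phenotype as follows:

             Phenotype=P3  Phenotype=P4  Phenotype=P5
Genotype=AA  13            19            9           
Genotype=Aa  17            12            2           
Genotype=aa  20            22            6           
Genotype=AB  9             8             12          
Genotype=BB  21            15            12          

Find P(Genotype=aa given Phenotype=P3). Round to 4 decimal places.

0.2500

Total with Phenotype=P3: 13 + 17 + 20 + 9 + 21 = 80.
P(Genotype=aa | Phenotype=P3) = 20/80 = 0.2500.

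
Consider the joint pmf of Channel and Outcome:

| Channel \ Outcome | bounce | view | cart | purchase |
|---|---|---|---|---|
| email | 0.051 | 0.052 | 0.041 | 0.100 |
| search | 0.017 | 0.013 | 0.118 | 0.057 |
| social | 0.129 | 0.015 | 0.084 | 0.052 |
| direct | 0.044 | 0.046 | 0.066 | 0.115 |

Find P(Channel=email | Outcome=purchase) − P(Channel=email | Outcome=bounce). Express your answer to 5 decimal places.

0.09702

P(Outcome=purchase) = 0.100 + 0.057 + 0.052 + 0.115 = 0.324; P(Channel=email | Outcome=purchase) = 0.100/0.324 = 0.308642.
P(Outcome=bounce) = 0.051 + 0.017 + 0.129 + 0.044 = 0.241; P(Channel=email | Outcome=bounce) = 0.051/0.241 = 0.211618.
Difference = 0.09702.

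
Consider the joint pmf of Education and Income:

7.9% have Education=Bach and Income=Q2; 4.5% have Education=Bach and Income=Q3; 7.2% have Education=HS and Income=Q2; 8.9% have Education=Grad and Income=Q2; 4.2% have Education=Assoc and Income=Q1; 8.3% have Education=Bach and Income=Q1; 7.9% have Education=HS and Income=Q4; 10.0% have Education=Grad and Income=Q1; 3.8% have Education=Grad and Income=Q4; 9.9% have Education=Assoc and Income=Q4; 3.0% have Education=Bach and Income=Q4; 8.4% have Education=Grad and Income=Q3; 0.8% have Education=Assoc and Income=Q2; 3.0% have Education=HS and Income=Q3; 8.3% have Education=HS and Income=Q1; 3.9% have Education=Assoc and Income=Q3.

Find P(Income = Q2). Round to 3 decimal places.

P(Income=Q2) = 0.072 + 0.008 + 0.079 + 0.089 = 0.248.

0.248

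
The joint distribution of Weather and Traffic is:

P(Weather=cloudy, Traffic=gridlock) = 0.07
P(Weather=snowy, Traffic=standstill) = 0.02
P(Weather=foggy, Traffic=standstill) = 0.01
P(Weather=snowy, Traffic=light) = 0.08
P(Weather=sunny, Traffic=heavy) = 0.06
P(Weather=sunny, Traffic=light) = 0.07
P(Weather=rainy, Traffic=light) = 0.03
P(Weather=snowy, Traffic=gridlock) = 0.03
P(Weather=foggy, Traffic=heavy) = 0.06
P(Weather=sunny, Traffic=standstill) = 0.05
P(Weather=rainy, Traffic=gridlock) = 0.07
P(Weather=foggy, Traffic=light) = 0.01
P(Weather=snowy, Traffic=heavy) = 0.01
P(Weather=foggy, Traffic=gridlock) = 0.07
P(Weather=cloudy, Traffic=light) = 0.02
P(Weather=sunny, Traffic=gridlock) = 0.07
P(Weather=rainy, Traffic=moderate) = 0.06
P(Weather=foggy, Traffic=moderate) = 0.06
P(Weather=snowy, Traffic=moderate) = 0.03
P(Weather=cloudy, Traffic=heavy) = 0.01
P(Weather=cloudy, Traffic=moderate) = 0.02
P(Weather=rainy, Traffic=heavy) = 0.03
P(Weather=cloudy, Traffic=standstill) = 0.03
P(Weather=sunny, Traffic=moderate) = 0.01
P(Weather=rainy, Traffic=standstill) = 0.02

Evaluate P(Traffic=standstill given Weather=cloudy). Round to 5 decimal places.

P(Weather=cloudy) = 0.02 + 0.02 + 0.01 + 0.07 + 0.03 = 0.15.
P(Traffic=standstill | Weather=cloudy) = 0.03/0.15 = 0.20000.

0.20000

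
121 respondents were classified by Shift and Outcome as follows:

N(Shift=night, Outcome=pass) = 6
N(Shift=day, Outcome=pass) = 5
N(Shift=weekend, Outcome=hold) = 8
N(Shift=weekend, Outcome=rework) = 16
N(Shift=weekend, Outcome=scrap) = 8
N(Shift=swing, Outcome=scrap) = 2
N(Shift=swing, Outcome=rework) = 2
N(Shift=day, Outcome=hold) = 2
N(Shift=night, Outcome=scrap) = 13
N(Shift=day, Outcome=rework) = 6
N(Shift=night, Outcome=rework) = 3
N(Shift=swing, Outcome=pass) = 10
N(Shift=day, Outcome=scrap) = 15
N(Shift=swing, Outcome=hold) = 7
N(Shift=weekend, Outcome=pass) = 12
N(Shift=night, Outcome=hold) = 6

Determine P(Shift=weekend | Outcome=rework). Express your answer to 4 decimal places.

Total with Outcome=rework: 6 + 2 + 3 + 16 = 27.
P(Shift=weekend | Outcome=rework) = 16/27 = 0.5926.

0.5926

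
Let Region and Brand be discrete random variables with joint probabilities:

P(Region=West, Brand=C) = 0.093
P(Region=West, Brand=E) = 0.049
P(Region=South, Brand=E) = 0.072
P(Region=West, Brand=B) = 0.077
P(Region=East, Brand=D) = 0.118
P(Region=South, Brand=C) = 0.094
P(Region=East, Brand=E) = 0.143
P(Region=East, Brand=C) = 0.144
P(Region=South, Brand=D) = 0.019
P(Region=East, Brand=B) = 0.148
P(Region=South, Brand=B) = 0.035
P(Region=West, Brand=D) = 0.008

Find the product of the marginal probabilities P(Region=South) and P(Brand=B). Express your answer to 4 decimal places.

0.0572

P(Region=South) = 0.035 + 0.094 + 0.019 + 0.072 = 0.220.
P(Brand=B) = 0.035 + 0.148 + 0.077 = 0.260.
Product: 0.220 × 0.260 = 0.0572.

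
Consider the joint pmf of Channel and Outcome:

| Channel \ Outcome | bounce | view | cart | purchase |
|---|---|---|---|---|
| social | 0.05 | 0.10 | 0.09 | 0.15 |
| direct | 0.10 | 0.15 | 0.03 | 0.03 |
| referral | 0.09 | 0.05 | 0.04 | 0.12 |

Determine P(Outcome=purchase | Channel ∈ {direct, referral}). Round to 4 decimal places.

0.2459

P(Channel=direct) = 0.10 + 0.15 + 0.03 + 0.03 = 0.31.
P(Channel=referral) = 0.09 + 0.05 + 0.04 + 0.12 = 0.30.
P(Channel ∈ {direct, referral}) = 0.31 + 0.30 = 0.61; P(Outcome=purchase, Channel ∈ {direct, referral}) = 0.03 + 0.12 = 0.15.
P(Outcome=purchase | Channel ∈ {direct, referral}) = 0.15/0.61 = 0.2459.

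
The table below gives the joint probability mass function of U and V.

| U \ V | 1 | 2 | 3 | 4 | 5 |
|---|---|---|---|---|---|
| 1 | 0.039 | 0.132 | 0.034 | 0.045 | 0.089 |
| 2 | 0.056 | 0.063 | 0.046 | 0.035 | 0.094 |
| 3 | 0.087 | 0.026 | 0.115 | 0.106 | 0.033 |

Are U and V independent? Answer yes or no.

P(U=1) = 0.339 and P(V=2) = 0.221, so their product is 0.07492, but P(U=1, V=2) = 0.132. Since these differ, U and V are not independent.

no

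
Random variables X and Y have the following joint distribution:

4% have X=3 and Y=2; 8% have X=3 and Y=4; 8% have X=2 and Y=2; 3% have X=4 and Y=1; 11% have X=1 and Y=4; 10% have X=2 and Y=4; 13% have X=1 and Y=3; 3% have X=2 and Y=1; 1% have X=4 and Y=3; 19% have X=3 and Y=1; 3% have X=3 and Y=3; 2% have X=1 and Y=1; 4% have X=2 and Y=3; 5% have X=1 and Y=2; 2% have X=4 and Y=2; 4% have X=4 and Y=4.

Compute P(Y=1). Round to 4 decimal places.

P(Y=1) = 0.02 + 0.03 + 0.19 + 0.03 = 0.27.

0.2700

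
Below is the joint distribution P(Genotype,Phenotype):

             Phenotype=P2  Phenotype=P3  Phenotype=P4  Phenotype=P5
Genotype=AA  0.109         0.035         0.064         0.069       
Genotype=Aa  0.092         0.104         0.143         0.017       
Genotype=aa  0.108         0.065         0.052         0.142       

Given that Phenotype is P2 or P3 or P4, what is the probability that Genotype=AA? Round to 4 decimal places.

P(Phenotype=P2) = 0.109 + 0.092 + 0.108 = 0.309.
P(Phenotype=P3) = 0.035 + 0.104 + 0.065 = 0.204.
P(Phenotype=P4) = 0.064 + 0.143 + 0.052 = 0.259.
P(Phenotype ∈ {P2, P3, P4}) = 0.309 + 0.204 + 0.259 = 0.772; P(Genotype=AA, Phenotype ∈ {P2, P3, P4}) = 0.109 + 0.035 + 0.064 = 0.208.
P(Genotype=AA | Phenotype ∈ {P2, P3, P4}) = 0.208/0.772 = 0.2694.

0.2694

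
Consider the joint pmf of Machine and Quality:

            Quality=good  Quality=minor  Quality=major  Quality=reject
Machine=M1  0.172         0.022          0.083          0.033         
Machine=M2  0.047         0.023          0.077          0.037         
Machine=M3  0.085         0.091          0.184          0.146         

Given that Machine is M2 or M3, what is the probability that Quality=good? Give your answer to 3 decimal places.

0.191

P(Machine=M2) = 0.047 + 0.023 + 0.077 + 0.037 = 0.184.
P(Machine=M3) = 0.085 + 0.091 + 0.184 + 0.146 = 0.506.
P(Machine ∈ {M2, M3}) = 0.184 + 0.506 = 0.690; P(Quality=good, Machine ∈ {M2, M3}) = 0.047 + 0.085 = 0.132.
P(Quality=good | Machine ∈ {M2, M3}) = 0.132/0.690 = 0.191.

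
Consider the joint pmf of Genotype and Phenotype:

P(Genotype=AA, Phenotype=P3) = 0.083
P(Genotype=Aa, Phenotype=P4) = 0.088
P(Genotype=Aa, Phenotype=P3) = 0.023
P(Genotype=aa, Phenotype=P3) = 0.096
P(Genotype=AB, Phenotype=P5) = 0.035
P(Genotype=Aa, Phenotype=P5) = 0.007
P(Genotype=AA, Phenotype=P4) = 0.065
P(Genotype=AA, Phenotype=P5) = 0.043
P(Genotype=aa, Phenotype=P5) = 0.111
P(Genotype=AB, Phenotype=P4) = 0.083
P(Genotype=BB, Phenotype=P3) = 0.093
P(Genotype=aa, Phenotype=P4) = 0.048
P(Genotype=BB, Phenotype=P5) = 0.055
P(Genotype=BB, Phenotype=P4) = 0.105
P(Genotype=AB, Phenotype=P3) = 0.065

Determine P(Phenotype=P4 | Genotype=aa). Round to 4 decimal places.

0.1882

P(Genotype=aa) = 0.096 + 0.048 + 0.111 = 0.255.
P(Phenotype=P4 | Genotype=aa) = 0.048/0.255 = 0.1882.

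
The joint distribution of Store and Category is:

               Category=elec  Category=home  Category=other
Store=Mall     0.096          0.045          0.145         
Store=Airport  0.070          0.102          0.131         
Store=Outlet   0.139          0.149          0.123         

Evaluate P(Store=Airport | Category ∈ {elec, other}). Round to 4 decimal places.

P(Category=elec) = 0.096 + 0.070 + 0.139 = 0.305.
P(Category=other) = 0.145 + 0.131 + 0.123 = 0.399.
P(Category ∈ {elec, other}) = 0.305 + 0.399 = 0.704; P(Store=Airport, Category ∈ {elec, other}) = 0.070 + 0.131 = 0.201.
P(Store=Airport | Category ∈ {elec, other}) = 0.201/0.704 = 0.2855.

0.2855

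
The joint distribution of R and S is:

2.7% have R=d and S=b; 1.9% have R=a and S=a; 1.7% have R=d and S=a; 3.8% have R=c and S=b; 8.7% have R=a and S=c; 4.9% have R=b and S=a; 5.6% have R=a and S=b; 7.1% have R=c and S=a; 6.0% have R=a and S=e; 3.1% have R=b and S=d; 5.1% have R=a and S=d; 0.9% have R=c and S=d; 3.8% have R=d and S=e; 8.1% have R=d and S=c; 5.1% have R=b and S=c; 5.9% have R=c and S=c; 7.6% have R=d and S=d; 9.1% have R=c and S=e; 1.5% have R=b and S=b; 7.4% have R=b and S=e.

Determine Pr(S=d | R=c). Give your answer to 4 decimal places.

0.0336

P(R=c) = 0.071 + 0.038 + 0.059 + 0.009 + 0.091 = 0.268.
P(S=d | R=c) = 0.009/0.268 = 0.0336.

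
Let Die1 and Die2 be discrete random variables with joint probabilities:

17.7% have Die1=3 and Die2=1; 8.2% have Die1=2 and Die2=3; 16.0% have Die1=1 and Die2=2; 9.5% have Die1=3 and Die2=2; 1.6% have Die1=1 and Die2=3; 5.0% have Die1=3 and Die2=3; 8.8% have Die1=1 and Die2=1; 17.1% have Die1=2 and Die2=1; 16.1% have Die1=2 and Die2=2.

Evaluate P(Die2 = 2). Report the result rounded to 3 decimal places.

0.416

P(Die2=2) = 0.160 + 0.161 + 0.095 = 0.416.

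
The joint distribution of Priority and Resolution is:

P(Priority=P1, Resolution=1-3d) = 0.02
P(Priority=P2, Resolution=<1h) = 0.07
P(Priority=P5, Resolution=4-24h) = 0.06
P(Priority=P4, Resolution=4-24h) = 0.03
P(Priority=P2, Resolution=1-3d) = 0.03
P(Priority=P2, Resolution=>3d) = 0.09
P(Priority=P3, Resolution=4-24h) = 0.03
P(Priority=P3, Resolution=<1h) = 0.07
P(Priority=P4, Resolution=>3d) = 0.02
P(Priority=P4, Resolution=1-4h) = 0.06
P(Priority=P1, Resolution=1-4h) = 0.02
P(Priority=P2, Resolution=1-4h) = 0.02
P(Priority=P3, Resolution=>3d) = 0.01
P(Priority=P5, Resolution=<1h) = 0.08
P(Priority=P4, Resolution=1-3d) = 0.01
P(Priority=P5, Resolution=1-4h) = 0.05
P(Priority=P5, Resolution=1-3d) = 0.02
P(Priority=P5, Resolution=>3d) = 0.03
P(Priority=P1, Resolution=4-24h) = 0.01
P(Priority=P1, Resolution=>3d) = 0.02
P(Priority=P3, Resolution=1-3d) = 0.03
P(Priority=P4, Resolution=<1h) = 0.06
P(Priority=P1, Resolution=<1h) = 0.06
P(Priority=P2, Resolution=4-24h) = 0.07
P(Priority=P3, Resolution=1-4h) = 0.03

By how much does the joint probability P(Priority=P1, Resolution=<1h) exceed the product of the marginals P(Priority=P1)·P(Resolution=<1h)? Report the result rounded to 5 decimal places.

0.01580

P(Priority=P1) = 0.06 + 0.02 + 0.01 + 0.02 + 0.02 = 0.13.
P(Resolution=<1h) = 0.06 + 0.07 + 0.07 + 0.06 + 0.08 = 0.34.
P(Priority=P1, Resolution=<1h) − P(Priority=P1)P(Resolution=<1h) = 0.06 − 0.13×0.34 = 0.01580.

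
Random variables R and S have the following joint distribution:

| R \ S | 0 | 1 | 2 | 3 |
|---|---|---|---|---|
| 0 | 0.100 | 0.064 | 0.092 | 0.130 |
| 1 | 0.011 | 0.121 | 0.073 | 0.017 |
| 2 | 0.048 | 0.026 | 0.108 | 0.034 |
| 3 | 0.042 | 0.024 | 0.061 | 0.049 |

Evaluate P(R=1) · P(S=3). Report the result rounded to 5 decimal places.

0.05106

P(R=1) = 0.011 + 0.121 + 0.073 + 0.017 = 0.222.
P(S=3) = 0.130 + 0.017 + 0.034 + 0.049 = 0.230.
Product: 0.222 × 0.230 = 0.05106.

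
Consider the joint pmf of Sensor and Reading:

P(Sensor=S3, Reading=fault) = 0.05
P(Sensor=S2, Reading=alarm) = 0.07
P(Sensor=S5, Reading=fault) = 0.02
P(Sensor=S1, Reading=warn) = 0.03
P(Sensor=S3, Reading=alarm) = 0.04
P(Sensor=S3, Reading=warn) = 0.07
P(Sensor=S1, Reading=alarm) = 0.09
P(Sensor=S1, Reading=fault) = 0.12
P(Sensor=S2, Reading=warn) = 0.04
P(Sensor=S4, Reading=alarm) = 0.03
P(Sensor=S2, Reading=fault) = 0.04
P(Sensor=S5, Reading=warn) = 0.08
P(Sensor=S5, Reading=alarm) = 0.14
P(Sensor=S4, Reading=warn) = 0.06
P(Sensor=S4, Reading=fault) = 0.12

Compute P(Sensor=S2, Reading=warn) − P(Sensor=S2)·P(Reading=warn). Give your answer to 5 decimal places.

-0.00200

P(Sensor=S2) = 0.04 + 0.07 + 0.04 = 0.15.
P(Reading=warn) = 0.03 + 0.04 + 0.07 + 0.06 + 0.08 = 0.28.
P(Sensor=S2, Reading=warn) − P(Sensor=S2)P(Reading=warn) = 0.04 − 0.15×0.28 = -0.00200.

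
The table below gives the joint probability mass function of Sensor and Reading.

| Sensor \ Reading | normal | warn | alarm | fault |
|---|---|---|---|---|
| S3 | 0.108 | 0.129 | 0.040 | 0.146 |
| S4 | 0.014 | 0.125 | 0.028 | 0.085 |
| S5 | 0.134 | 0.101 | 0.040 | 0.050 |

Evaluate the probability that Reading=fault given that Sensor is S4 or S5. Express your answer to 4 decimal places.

0.2340

P(Sensor=S4) = 0.014 + 0.125 + 0.028 + 0.085 = 0.252.
P(Sensor=S5) = 0.134 + 0.101 + 0.040 + 0.050 = 0.325.
P(Sensor ∈ {S4, S5}) = 0.252 + 0.325 = 0.577; P(Reading=fault, Sensor ∈ {S4, S5}) = 0.085 + 0.050 = 0.135.
P(Reading=fault | Sensor ∈ {S4, S5}) = 0.135/0.577 = 0.2340.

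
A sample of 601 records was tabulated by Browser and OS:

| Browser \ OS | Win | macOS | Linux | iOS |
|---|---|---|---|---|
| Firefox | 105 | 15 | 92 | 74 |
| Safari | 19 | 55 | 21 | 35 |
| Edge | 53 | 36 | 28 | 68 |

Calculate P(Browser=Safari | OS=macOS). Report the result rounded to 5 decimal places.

0.51887

Total with OS=macOS: 15 + 55 + 36 = 106.
P(Browser=Safari | OS=macOS) = 55/106 = 0.51887.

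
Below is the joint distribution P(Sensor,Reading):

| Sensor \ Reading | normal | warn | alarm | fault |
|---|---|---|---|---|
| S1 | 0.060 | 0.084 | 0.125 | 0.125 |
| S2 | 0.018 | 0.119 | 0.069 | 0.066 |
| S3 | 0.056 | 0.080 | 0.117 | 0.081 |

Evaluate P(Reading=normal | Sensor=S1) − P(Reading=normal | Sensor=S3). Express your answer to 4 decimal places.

P(Sensor=S1) = 0.060 + 0.084 + 0.125 + 0.125 = 0.394; P(Reading=normal | Sensor=S1) = 0.060/0.394 = 0.15228.
P(Sensor=S3) = 0.056 + 0.080 + 0.117 + 0.081 = 0.334; P(Reading=normal | Sensor=S3) = 0.056/0.334 = 0.16766.
Difference = -0.0154.

-0.0154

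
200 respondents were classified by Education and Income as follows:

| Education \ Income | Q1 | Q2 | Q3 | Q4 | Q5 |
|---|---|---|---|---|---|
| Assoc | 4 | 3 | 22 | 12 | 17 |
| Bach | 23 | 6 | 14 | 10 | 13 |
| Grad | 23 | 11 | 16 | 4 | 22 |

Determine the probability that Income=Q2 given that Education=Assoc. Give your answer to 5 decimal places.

0.05172

Total with Education=Assoc: 4 + 3 + 22 + 12 + 17 = 58.
P(Income=Q2 | Education=Assoc) = 3/58 = 0.05172.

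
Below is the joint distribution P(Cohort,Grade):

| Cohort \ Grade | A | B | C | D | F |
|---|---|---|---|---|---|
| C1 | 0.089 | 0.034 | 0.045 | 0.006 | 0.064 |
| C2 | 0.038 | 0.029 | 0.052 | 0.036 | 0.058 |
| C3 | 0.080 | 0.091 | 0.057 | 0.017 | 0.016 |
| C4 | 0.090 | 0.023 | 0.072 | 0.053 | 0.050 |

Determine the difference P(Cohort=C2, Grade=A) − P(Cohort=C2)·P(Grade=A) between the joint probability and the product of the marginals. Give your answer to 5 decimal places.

-0.02526

P(Cohort=C2) = 0.038 + 0.029 + 0.052 + 0.036 + 0.058 = 0.213.
P(Grade=A) = 0.089 + 0.038 + 0.080 + 0.090 = 0.297.
P(Cohort=C2, Grade=A) − P(Cohort=C2)P(Grade=A) = 0.038 − 0.213×0.297 = -0.02526.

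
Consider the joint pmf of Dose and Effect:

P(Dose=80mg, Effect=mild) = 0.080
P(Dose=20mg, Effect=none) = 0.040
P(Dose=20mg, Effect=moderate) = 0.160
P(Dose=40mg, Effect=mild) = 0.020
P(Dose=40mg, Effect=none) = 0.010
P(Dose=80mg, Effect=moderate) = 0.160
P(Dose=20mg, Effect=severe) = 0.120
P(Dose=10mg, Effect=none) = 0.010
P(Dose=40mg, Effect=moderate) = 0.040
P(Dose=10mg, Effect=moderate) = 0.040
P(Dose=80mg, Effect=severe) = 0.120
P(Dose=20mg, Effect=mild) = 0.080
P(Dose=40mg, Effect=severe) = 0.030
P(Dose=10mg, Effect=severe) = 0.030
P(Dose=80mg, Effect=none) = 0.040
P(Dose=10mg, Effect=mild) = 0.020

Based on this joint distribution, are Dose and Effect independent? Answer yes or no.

yes

Every cell satisfies P(Dose,Effect) = P(Dose)·P(Effect). For instance P(Dose=20mg) = 0.400, P(Effect=moderate) = 0.400, and 0.400×0.400 = 0.160 matches the joint entry. So Dose and Effect are independent.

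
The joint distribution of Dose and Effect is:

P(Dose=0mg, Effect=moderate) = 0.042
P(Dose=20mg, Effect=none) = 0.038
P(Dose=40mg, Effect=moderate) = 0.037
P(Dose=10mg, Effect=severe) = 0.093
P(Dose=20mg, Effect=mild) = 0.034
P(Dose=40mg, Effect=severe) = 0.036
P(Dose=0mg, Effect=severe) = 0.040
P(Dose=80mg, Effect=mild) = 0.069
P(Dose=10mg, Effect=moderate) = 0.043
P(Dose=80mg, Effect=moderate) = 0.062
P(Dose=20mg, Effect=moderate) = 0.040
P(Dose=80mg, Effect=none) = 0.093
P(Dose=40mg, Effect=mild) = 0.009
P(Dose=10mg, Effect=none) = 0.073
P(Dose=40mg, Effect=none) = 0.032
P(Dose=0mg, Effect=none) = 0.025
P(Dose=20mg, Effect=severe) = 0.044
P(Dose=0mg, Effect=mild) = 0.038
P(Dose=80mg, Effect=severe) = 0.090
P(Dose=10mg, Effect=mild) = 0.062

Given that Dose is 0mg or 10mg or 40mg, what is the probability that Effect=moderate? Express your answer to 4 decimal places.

0.2302

P(Dose=0mg) = 0.025 + 0.038 + 0.042 + 0.040 = 0.145.
P(Dose=10mg) = 0.073 + 0.062 + 0.043 + 0.093 = 0.271.
P(Dose=40mg) = 0.032 + 0.009 + 0.037 + 0.036 = 0.114.
P(Dose ∈ {0mg, 10mg, 40mg}) = 0.145 + 0.271 + 0.114 = 0.530; P(Effect=moderate, Dose ∈ {0mg, 10mg, 40mg}) = 0.042 + 0.043 + 0.037 = 0.122.
P(Effect=moderate | Dose ∈ {0mg, 10mg, 40mg}) = 0.122/0.530 = 0.2302.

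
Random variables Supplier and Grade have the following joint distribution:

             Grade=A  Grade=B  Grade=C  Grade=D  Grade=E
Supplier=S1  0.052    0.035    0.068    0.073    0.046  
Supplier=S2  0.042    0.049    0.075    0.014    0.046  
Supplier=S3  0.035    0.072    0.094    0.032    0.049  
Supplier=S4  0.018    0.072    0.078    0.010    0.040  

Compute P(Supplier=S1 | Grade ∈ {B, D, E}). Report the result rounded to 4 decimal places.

P(Grade=B) = 0.035 + 0.049 + 0.072 + 0.072 = 0.228.
P(Grade=D) = 0.073 + 0.014 + 0.032 + 0.010 = 0.129.
P(Grade=E) = 0.046 + 0.046 + 0.049 + 0.040 = 0.181.
P(Grade ∈ {B, D, E}) = 0.228 + 0.129 + 0.181 = 0.538; P(Supplier=S1, Grade ∈ {B, D, E}) = 0.035 + 0.073 + 0.046 = 0.154.
P(Supplier=S1 | Grade ∈ {B, D, E}) = 0.154/0.538 = 0.2862.

0.2862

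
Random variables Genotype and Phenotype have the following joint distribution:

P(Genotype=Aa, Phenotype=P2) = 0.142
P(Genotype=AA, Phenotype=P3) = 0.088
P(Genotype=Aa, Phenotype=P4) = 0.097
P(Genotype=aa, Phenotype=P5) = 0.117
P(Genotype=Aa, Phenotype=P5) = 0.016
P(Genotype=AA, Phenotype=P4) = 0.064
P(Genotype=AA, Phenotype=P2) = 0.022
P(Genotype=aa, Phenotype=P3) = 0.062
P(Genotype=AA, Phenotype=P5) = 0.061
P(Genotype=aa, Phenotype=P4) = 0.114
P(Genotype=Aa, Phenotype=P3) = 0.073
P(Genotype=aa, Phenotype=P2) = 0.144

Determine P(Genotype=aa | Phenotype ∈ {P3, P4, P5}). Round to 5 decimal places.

P(Phenotype=P3) = 0.088 + 0.073 + 0.062 = 0.223.
P(Phenotype=P4) = 0.064 + 0.097 + 0.114 = 0.275.
P(Phenotype=P5) = 0.061 + 0.016 + 0.117 = 0.194.
P(Phenotype ∈ {P3, P4, P5}) = 0.223 + 0.275 + 0.194 = 0.692; P(Genotype=aa, Phenotype ∈ {P3, P4, P5}) = 0.062 + 0.114 + 0.117 = 0.293.
P(Genotype=aa | Phenotype ∈ {P3, P4, P5}) = 0.293/0.692 = 0.42341.

0.42341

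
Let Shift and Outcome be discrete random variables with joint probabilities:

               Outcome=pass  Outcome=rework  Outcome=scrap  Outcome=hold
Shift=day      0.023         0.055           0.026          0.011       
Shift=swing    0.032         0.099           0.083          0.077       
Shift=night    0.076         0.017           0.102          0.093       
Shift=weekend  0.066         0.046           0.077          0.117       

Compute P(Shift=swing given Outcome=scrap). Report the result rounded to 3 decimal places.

P(Outcome=scrap) = 0.026 + 0.083 + 0.102 + 0.077 = 0.288.
P(Shift=swing | Outcome=scrap) = 0.083/0.288 = 0.288.

0.288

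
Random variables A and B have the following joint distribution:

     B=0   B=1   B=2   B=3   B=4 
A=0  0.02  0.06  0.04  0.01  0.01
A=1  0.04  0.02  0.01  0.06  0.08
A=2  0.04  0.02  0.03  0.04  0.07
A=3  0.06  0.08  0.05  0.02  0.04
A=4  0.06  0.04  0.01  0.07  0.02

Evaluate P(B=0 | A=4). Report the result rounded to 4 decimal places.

0.3000

P(A=4) = 0.06 + 0.04 + 0.01 + 0.07 + 0.02 = 0.20.
P(B=0 | A=4) = 0.06/0.20 = 0.3000.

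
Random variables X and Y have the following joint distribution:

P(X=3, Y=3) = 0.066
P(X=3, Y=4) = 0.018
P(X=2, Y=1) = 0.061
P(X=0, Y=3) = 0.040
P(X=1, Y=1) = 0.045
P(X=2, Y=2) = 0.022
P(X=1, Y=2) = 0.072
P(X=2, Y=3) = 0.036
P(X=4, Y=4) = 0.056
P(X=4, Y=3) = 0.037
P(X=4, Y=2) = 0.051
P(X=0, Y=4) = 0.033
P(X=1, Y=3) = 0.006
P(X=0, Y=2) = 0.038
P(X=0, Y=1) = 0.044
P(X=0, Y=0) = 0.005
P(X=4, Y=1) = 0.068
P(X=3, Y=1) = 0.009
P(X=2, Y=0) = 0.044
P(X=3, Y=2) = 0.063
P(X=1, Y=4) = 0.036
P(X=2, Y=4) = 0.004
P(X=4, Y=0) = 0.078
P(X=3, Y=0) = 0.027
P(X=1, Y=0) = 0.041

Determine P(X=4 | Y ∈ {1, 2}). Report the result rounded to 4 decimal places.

0.2516

P(Y=1) = 0.044 + 0.045 + 0.061 + 0.009 + 0.068 = 0.227.
P(Y=2) = 0.038 + 0.072 + 0.022 + 0.063 + 0.051 = 0.246.
P(Y ∈ {1, 2}) = 0.227 + 0.246 = 0.473; P(X=4, Y ∈ {1, 2}) = 0.068 + 0.051 = 0.119.
P(X=4 | Y ∈ {1, 2}) = 0.119/0.473 = 0.2516.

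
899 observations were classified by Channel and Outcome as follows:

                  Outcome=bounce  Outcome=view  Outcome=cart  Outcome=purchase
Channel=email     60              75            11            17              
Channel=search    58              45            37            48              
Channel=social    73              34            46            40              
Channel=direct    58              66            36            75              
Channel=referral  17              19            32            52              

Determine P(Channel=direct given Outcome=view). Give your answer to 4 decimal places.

0.2762

Total with Outcome=view: 75 + 45 + 34 + 66 + 19 = 239.
P(Channel=direct | Outcome=view) = 66/239 = 0.2762.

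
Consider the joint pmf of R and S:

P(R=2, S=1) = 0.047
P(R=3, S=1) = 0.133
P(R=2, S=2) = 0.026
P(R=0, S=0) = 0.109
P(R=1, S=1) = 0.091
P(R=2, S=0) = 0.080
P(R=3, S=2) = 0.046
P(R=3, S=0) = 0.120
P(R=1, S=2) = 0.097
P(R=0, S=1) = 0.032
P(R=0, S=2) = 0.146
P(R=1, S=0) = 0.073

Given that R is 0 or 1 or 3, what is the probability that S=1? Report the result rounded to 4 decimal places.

P(R=0) = 0.109 + 0.032 + 0.146 = 0.287.
P(R=1) = 0.073 + 0.091 + 0.097 = 0.261.
P(R=3) = 0.120 + 0.133 + 0.046 = 0.299.
P(R ∈ {0, 1, 3}) = 0.287 + 0.261 + 0.299 = 0.847; P(S=1, R ∈ {0, 1, 3}) = 0.032 + 0.091 + 0.133 = 0.256.
P(S=1 | R ∈ {0, 1, 3}) = 0.256/0.847 = 0.3022.

0.3022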